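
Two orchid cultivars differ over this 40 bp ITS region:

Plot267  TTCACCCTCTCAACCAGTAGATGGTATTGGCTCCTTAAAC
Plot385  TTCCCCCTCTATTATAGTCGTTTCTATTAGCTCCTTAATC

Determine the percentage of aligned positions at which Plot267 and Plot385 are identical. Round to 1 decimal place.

The sequences differ at positions 4 (A/C), 11 (C/A), 12 (A/T), 13 (A/T), 14 (C/A), 15 (C/T), 19 (A/C), 21 (A/T), 23 (G/T), 24 (G/C), 29 (G/A), 39 (A/T).
28 of the 40 sites match, so the percent identity is 28/40 × 100 = 70.0%.

70.0%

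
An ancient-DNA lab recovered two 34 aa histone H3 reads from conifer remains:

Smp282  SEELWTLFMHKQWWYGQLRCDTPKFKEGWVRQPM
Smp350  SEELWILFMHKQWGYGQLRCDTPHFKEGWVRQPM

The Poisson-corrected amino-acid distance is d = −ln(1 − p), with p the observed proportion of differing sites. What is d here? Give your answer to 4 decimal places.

Differing sites — 6:T/I; 14:W/G; 24:K/H.
p = 3/34 = 0.088235.
d = −ln(1 − 0.088235) = −ln(0.911765) = 0.0924.

0.0924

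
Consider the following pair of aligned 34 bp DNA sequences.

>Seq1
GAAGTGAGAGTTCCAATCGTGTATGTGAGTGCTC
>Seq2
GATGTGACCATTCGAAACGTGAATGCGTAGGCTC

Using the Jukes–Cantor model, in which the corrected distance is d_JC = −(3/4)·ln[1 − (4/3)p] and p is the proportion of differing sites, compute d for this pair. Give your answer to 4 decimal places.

The sequences differ at positions 3 (A/T), 8 (G/C), 9 (A/C), 10 (G/A), 14 (C/G), 17 (T/A), 22 (T/A), 26 (T/C), 28 (A/T), 29 (G/A), 30 (T/G).
p = 11/34 = 0.323529.
d = −0.75 · ln(1 − (4/3)·0.323529) = −0.75 · ln(0.568628) = −0.75 · (-0.564529) = 0.4234.

0.4234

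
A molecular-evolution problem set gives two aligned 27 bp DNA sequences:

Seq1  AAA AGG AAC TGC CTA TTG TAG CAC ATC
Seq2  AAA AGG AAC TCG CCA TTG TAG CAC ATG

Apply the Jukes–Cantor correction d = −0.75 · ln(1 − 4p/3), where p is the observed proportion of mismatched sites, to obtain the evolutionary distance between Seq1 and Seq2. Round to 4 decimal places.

Mismatches occur at site 11 (G/C), site 12 (C/G), site 14 (T/C), site 27 (C/G).
p = 4/27 = 0.148148.
d = −0.75 · ln(1 − (4/3)·0.148148) = −0.75 · ln(0.802469) = −0.75 · (-0.220062) = 0.1650.

0.1650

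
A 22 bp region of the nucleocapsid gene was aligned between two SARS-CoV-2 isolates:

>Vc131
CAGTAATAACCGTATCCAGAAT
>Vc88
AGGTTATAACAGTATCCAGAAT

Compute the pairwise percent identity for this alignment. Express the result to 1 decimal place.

The sequences differ at positions 1 (C/A), 2 (A/G), 5 (A/T), 11 (C/A).
18 of the 22 sites match, so the percent identity is 18/22 × 100 = 81.8%.

81.8%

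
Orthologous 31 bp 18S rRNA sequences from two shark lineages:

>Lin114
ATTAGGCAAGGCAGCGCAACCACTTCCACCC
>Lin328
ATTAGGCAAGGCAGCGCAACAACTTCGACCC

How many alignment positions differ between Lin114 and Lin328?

2

Differing sites — 21:C/A; 27:C/G.
That gives 2 mismatches out of 31 aligned sites, so the Hamming distance is 2.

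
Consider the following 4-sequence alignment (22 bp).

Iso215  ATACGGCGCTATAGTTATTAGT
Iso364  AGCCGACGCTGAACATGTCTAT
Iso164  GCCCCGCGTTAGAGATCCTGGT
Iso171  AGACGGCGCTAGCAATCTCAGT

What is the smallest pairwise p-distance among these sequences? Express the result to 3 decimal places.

Pairwise Hamming distances:
  Iso215 vs Iso364: 11
  Iso215 vs Iso164: 10
  Iso215 vs Iso171: 7
  Iso364 vs Iso164: 13
  Iso364 vs Iso171: 9
  Iso164 vs Iso171: 10
The smallest is 7 mismatches, between Iso215 and Iso171; p = 7/22 = 0.318.

0.318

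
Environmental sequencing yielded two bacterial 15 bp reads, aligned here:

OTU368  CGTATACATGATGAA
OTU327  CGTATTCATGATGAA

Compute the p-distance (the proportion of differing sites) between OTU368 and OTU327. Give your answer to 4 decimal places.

0.0667

Differing sites — 6:A/T.
There are 1 differences over 15 sites, so p = 1/15 = 0.0667.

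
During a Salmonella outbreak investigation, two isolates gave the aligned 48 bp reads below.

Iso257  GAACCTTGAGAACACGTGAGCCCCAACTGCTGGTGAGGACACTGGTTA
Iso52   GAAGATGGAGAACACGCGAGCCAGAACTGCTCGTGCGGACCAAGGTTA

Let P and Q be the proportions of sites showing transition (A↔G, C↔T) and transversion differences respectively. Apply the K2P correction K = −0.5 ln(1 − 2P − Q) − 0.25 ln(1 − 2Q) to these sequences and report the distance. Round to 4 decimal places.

Mismatches occur at site 4 (C→G, transversion), site 5 (C→A, transversion), site 7 (T→G, transversion), site 17 (T→C, transition), site 23 (C→A, transversion), site 24 (C→G, transversion), site 32 (G→C, transversion), site 36 (A→C, transversion), site 41 (A→C, transversion), site 42 (C→A, transversion), site 43 (T→A, transversion).
Of the 11 differences, 1 transition and 10 transversions over 48 sites: P = 1/48 = 0.020833, Q = 10/48 = 0.208333.
d = −0.5·ln(0.750001) − 0.25·ln(0.583334) = −0.5·(-0.287681) − 0.25·(-0.538995) = 0.2786.

0.2786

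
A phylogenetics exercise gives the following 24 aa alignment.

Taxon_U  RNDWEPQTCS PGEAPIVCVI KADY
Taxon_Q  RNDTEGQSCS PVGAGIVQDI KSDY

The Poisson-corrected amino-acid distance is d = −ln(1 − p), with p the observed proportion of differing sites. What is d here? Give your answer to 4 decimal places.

Differing sites — 4:W/T; 6:P/G; 8:T/S; 12:G/V; 13:E/G; 15:P/G; 18:C/Q; 19:V/D; 22:A/S.
p = 9/24 = 0.375000.
d = −ln(1 − 0.375000) = −ln(0.625000) = 0.4700.

0.4700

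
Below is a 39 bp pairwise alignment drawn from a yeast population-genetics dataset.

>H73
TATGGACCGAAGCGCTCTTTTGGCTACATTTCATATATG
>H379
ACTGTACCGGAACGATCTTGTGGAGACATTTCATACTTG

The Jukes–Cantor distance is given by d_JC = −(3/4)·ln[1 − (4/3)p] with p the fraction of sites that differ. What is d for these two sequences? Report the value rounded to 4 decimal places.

0.3538

Differing sites — 1:T/A; 2:A/C; 5:G/T; 10:A/G; 12:G/A; 15:C/A; 20:T/G; 24:C/A; 25:T/G; 36:T/C; 37:A/T.
p = 11/39 = 0.282051.
d = −0.75 · ln(1 − (4/3)·0.282051) = −0.75 · ln(0.623932) = −0.75 · (-0.471714) = 0.3538.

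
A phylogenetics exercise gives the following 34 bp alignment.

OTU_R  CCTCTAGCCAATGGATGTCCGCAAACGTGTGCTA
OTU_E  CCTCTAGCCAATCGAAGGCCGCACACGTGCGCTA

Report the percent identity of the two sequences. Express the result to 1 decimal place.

Mismatches occur at site 13 (G→C), site 16 (T→A), site 18 (T→G), site 24 (A→C), site 30 (T→C).
29 of the 34 sites match, so the percent identity is 29/34 × 100 = 85.3%.

85.3%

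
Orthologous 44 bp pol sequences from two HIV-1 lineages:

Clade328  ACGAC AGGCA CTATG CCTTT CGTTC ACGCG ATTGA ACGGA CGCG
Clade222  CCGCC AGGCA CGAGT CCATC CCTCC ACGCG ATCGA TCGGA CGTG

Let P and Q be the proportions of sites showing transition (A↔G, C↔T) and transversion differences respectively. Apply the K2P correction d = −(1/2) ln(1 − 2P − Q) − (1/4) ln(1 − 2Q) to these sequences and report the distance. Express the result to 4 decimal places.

0.3390

Differing sites — 1:A/C (Tv); 4:A/C (Tv); 12:T/G (Tv); 14:T/G (Tv); 15:G/T (Tv); 18:T/A (Tv); 20:T/C (Ti); 22:G/C (Tv); 24:T/C (Ti); 33:T/C (Ti); 36:A/T (Tv); 43:C/T (Ti).
Of the 12 differences, 4 transitions and 8 transversions over 44 sites: P = 4/44 = 0.090909, Q = 8/44 = 0.181818.
d = −0.5·ln(0.636364) − 0.25·ln(0.636364) = −0.5·(-0.451985) − 0.25·(-0.451985) = 0.3390.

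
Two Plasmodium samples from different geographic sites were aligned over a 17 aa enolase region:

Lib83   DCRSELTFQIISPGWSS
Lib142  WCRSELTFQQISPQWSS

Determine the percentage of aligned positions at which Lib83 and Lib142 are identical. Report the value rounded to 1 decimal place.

Differing sites — 1:D/W; 10:I/Q; 14:G/Q.
14 of the 17 sites match, so the percent identity is 14/17 × 100 = 82.4%.

82.4%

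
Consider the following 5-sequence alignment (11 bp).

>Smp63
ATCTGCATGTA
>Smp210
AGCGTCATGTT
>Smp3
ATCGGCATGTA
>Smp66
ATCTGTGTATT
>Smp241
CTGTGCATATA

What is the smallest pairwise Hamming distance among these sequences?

1

Pairwise Hamming distances:
  Smp63 vs Smp210: 4
  Smp63 vs Smp3: 1
  Smp63 vs Smp66: 4
  Smp63 vs Smp241: 3
  Smp210 vs Smp3: 3
  Smp210 vs Smp66: 6
  Smp210 vs Smp241: 7
  Smp3 vs Smp66: 5
  Smp3 vs Smp241: 4
  Smp66 vs Smp241: 5
The smallest is 1, between Smp63 and Smp3.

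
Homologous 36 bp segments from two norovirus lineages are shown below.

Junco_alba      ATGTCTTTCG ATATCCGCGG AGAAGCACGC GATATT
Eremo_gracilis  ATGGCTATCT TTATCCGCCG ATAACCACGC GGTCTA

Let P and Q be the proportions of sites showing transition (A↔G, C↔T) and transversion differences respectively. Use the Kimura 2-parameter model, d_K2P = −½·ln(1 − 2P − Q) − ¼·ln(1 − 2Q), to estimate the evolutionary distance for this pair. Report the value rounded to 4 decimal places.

0.3556

The sequences differ at positions 4 (T/G, transversion), 7 (T/A, transversion), 10 (G/T, transversion), 11 (A/T, transversion), 19 (G/C, transversion), 22 (G/T, transversion), 25 (G/C, transversion), 32 (A/G, transition), 34 (A/C, transversion), 36 (T/A, transversion).
Of the 10 differences, 1 transition and 9 transversions over 36 sites: P = 1/36 = 0.027778, Q = 9/36 = 0.250000.
d = −0.5·ln(0.694444) − 0.25·ln(0.500000) = −0.5·(-0.364644) − 0.25·(-0.693147) = 0.3556.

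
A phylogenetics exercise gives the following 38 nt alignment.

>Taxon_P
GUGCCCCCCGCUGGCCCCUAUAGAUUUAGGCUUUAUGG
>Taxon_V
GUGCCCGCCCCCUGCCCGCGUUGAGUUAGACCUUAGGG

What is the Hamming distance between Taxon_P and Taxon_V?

Mismatches occur at site 7 (C→G), site 10 (G→C), site 12 (U→C), site 13 (G→U), site 18 (C→G), site 19 (U→C), site 20 (A→G), site 22 (A→U), site 25 (U→G), site 30 (G→A), site 32 (U→C), site 36 (U→G).
That gives 12 mismatches out of 38 aligned sites, so the Hamming distance is 12.

12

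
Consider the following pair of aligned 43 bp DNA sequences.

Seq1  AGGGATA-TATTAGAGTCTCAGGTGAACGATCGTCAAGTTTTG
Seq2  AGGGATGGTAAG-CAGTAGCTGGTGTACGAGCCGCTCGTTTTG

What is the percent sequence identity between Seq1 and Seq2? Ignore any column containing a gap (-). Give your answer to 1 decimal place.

68.3%

Excluding the 2 gap columns leaves 41 comparable sites.
The sequences differ at positions 7 (A/G), 11 (T/A), 12 (T/G), 14 (G/C), 18 (C/A), 19 (T/G), 21 (A/T), 26 (A/T), 31 (T/G), 33 (G/C), 34 (T/G), 36 (A/T), 37 (A/C).
28 of the 41 comparable sites match, so the percent identity is 28/41 × 100 = 68.3%.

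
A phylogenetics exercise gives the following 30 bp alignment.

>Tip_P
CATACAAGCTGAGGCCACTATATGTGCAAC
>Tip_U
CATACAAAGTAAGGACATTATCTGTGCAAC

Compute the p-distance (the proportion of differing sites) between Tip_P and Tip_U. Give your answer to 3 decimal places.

Differing sites — 8:G/A; 9:C/G; 11:G/A; 15:C/A; 18:C/T; 22:A/C.
There are 6 differences over 30 sites, so p = 6/30 = 0.200.

0.200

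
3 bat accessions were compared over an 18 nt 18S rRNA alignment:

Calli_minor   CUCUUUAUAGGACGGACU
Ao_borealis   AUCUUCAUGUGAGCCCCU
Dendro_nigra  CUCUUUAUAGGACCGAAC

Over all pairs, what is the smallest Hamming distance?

Pairwise Hamming distances:
  Calli_minor vs Ao_borealis: 8
  Calli_minor vs Dendro_nigra: 3
  Ao_borealis vs Dendro_nigra: 9
The smallest is 3, between Calli_minor and Dendro_nigra.

3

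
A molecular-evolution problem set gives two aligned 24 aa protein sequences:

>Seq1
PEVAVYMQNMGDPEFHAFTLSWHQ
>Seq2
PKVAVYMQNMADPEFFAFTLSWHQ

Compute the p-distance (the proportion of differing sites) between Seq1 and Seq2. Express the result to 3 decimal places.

0.125

Mismatches occur at site 2 (E→K), site 11 (G→A), site 16 (H→F).
There are 3 differences over 24 sites, so p = 3/24 = 0.125.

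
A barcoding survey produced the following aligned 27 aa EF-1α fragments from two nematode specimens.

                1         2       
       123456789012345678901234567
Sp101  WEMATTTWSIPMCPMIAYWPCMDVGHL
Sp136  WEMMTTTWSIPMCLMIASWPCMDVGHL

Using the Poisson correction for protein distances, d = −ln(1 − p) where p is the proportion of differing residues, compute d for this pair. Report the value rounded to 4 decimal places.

0.1178

The sequences differ at positions 4 (A/M), 14 (P/L), 18 (Y/S).
p = 3/27 = 0.111111.
d = −ln(1 − 0.111111) = −ln(0.888889) = 0.1178.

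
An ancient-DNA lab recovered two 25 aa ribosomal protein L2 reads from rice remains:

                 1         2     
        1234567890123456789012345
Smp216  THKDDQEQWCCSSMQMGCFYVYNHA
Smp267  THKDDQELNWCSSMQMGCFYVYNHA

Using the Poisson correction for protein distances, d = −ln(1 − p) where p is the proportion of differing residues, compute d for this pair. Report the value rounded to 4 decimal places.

0.1278

The sequences differ at positions 8 (Q/L), 9 (W/N), 10 (C/W).
p = 3/25 = 0.120000.
d = −ln(1 − 0.120000) = −ln(0.880000) = 0.1278.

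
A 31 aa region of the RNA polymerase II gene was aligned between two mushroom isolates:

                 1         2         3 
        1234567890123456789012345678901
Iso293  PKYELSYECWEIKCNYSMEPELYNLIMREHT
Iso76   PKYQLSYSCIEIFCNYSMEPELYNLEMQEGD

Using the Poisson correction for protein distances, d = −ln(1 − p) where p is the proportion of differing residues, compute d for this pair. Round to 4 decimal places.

0.2985

Mismatches occur at site 4 (E/Q), site 8 (E/S), site 10 (W/I), site 13 (K/F), site 26 (I/E), site 28 (R/Q), site 30 (H/G), site 31 (T/D).
p = 8/31 = 0.258065.
d = −ln(1 − 0.258065) = −ln(0.741935) = 0.2985.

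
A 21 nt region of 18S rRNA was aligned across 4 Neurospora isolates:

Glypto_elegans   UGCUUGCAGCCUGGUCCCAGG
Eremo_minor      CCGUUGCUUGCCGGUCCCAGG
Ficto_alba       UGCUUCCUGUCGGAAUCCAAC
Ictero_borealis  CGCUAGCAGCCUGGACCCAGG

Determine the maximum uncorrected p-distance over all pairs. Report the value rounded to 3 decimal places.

0.571

Pairwise Hamming distances:
  Glypto_elegans vs Eremo_minor: 7
  Glypto_elegans vs Ficto_alba: 9
  Glypto_elegans vs Ictero_borealis: 3
  Eremo_minor vs Ficto_alba: 12
  Eremo_minor vs Ictero_borealis: 8
  Ficto_alba vs Ictero_borealis: 10
The largest is 12 mismatches, between Eremo_minor and Ficto_alba; p = 12/21 = 0.571.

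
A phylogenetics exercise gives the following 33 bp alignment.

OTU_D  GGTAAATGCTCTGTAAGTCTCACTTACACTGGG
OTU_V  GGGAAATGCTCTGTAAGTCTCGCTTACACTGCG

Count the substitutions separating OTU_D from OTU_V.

The sequences differ at positions 3 (T/G), 22 (A/G), 32 (G/C).
That gives 3 mismatches out of 33 aligned sites, so the Hamming distance is 3.

3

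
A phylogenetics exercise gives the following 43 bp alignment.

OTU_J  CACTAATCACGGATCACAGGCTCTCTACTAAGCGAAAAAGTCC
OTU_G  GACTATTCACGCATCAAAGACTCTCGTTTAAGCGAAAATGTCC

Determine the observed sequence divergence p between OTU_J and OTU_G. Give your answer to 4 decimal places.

The sequences differ at positions 1 (C/G), 6 (A/T), 12 (G/C), 17 (C/A), 20 (G/A), 26 (T/G), 27 (A/T), 28 (C/T), 39 (A/T).
There are 9 differences over 43 sites, so p = 9/43 = 0.2093.

0.2093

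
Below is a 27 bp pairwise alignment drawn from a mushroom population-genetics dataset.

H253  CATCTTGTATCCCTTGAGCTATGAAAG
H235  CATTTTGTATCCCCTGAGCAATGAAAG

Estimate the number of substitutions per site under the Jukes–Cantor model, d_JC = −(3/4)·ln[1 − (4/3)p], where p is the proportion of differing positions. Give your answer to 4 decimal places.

Differing sites — 4:C/T; 14:T/C; 20:T/A.
p = 3/27 = 0.111111.
d = −0.75 · ln(1 − (4/3)·0.111111) = −0.75 · ln(0.851852) = −0.75 · (-0.160342) = 0.1203.

0.1203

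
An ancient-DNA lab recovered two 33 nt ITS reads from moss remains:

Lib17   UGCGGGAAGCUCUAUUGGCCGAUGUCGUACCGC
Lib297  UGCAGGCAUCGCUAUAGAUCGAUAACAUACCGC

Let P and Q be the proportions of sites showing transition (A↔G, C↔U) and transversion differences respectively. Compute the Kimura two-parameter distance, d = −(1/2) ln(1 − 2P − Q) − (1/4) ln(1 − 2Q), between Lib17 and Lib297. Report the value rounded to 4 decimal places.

The sequences differ at positions 4 (G/A, transition), 7 (A/C, transversion), 9 (G/U, transversion), 11 (U/G, transversion), 16 (U/A, transversion), 18 (G/A, transition), 19 (C/U, transition), 24 (G/A, transition), 25 (U/A, transversion), 27 (G/A, transition).
Of the 10 differences, 5 transitions and 5 transversions over 33 sites: P = 5/33 = 0.151515, Q = 5/33 = 0.151515.
d = −0.5·ln(0.545455) − 0.25·ln(0.696970) = −0.5·(-0.606135) − 0.25·(-0.361013) = 0.3933.

0.3933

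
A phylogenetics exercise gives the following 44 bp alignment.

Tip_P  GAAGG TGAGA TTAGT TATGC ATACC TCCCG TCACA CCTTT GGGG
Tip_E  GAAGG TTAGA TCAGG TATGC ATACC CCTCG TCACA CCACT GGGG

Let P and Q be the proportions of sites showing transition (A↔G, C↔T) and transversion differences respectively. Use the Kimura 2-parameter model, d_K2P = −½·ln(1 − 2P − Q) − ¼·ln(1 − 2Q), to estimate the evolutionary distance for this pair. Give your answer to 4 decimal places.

0.1805

Mismatches occur at site 7 (G→T, transversion), site 12 (T→C, transition), site 15 (T→G, transversion), site 26 (T→C, transition), site 28 (C→T, transition), site 38 (T→A, transversion), site 39 (T→C, transition).
Of the 7 differences, 4 transitions and 3 transversions over 44 sites: P = 4/44 = 0.090909, Q = 3/44 = 0.068182.
d = −0.5·ln(0.750000) − 0.25·ln(0.863636) = −0.5·(-0.287682) − 0.25·(-0.146604) = 0.1805.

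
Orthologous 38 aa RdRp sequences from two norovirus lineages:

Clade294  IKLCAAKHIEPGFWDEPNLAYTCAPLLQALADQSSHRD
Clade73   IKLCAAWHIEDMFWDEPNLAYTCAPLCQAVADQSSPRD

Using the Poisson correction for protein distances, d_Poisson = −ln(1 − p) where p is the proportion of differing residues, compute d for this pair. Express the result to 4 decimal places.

0.1719

Differing sites — 7:K/W; 11:P/D; 12:G/M; 27:L/C; 30:L/V; 36:H/P.
p = 6/38 = 0.157895.
d = −ln(1 − 0.157895) = −ln(0.842105) = 0.1719.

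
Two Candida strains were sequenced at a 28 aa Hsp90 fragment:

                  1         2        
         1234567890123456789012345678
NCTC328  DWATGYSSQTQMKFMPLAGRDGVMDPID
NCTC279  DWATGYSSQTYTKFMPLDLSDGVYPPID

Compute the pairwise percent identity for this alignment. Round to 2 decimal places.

Mismatches occur at site 11 (Q→Y), site 12 (M→T), site 18 (A→D), site 19 (G→L), site 20 (R→S), site 24 (M→Y), site 25 (D→P).
21 of the 28 sites match, so the percent identity is 21/28 × 100 = 75.00%.

75.00%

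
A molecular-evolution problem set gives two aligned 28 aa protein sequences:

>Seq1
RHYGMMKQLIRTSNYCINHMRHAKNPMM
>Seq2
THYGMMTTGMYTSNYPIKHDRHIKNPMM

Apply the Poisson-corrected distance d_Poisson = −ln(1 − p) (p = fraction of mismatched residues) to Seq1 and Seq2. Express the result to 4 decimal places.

0.4418

The sequences differ at positions 1 (R/T), 7 (K/T), 8 (Q/T), 9 (L/G), 10 (I/M), 11 (R/Y), 16 (C/P), 18 (N/K), 20 (M/D), 23 (A/I).
p = 10/28 = 0.357143.
d = −ln(1 − 0.357143) = −ln(0.642857) = 0.4418.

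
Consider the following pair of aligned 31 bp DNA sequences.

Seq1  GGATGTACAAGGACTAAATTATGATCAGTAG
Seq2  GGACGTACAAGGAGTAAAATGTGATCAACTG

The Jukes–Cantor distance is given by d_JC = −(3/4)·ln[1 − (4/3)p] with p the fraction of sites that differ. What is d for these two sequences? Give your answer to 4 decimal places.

0.2687

Differing sites — 4:T/C; 14:C/G; 19:T/A; 21:A/G; 28:G/A; 29:T/C; 30:A/T.
p = 7/31 = 0.225806.
d = −0.75 · ln(1 − (4/3)·0.225806) = −0.75 · ln(0.698925) = −0.75 · (-0.358212) = 0.2687.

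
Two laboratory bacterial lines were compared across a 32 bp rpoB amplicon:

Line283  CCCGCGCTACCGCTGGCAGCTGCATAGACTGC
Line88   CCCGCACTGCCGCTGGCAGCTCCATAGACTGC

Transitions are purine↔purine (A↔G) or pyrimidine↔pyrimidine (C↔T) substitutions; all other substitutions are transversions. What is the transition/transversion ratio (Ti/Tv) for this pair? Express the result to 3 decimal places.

The sequences differ at positions 6 (G/A, transition), 9 (A/G, transition), 22 (G/C, transversion).
Of the 3 differences, 2 transitions and 1 transversion, so Ti/Tv = 2/1 = 2.000.

2.000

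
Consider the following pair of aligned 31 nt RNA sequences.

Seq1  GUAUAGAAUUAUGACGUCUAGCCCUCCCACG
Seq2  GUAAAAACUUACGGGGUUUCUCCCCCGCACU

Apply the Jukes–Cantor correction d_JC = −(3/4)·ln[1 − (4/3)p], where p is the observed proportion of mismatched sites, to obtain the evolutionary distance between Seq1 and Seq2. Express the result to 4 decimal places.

Differing sites — 4:U/A; 6:G/A; 8:A/C; 12:U/C; 14:A/G; 15:C/G; 18:C/U; 20:A/C; 21:G/U; 25:U/C; 27:C/G; 31:G/U.
p = 12/31 = 0.387097.
d = −0.75 · ln(1 − (4/3)·0.387097) = −0.75 · ln(0.483871) = −0.75 · (-0.725937) = 0.5445.

0.5445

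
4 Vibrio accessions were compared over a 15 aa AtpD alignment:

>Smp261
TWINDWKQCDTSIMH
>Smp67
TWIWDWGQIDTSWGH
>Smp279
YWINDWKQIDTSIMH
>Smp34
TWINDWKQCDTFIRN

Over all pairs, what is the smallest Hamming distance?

2

Pairwise Hamming distances:
  Smp261 vs Smp67: 5
  Smp261 vs Smp279: 2
  Smp261 vs Smp34: 3
  Smp67 vs Smp279: 5
  Smp67 vs Smp34: 7
  Smp279 vs Smp34: 5
The smallest is 2, between Smp261 and Smp279.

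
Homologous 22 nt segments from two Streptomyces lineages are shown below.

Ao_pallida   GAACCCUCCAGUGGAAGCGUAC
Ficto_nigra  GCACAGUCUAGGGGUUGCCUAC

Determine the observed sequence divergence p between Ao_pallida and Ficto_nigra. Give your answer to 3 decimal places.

0.364

The sequences differ at positions 2 (A/C), 5 (C/A), 6 (C/G), 9 (C/U), 12 (U/G), 15 (A/U), 16 (A/U), 19 (G/C).
There are 8 differences over 22 sites, so p = 8/22 = 0.364.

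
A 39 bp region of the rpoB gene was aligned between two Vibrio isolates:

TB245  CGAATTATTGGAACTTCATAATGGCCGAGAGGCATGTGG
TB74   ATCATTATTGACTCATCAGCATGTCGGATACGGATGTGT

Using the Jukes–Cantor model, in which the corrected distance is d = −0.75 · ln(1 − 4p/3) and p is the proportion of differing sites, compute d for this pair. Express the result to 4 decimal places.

0.5393

The sequences differ at positions 1 (C/A), 2 (G/T), 3 (A/C), 11 (G/A), 12 (A/C), 13 (A/T), 15 (T/A), 19 (T/G), 20 (A/C), 24 (G/T), 26 (C/G), 29 (G/T), 31 (G/C), 33 (C/G), 39 (G/T).
p = 15/39 = 0.384615.
d = −0.75 · ln(1 − (4/3)·0.384615) = −0.75 · ln(0.487180) = −0.75 · (-0.719122) = 0.5393.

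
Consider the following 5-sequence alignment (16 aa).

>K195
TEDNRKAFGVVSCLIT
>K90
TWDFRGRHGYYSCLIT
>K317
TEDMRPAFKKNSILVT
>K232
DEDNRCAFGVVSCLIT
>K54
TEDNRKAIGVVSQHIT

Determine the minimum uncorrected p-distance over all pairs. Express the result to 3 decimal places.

0.125

Pairwise Hamming distances:
  K195 vs K90: 7
  K195 vs K317: 7
  K195 vs K232: 2
  K195 vs K54: 3
  K90 vs K317: 10
  K90 vs K232: 8
  K90 vs K54: 9
  K317 vs K232: 8
  K317 vs K54: 9
  K232 vs K54: 5
The smallest is 2 mismatches, between K195 and K232; p = 2/16 = 0.125.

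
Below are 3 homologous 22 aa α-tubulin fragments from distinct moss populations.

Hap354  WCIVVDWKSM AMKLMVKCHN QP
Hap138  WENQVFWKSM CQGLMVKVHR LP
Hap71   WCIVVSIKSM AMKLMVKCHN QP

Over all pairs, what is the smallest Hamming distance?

Pairwise Hamming distances:
  Hap354 vs Hap138: 10
  Hap354 vs Hap71: 2
  Hap138 vs Hap71: 11
The smallest is 2, between Hap354 and Hap71.

2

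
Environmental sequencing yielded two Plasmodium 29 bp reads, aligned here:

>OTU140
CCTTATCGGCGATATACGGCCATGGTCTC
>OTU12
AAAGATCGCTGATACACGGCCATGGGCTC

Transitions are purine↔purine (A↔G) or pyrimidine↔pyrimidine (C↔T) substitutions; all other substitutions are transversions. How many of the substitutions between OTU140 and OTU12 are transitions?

2

The sequences differ at positions 1 (C/A, transversion), 2 (C/A, transversion), 3 (T/A, transversion), 4 (T/G, transversion), 9 (G/C, transversion), 10 (C/T, transition), 15 (T/C, transition), 26 (T/G, transversion).
Of the 8 differences, 2 transitions and 6 transversions, so the answer is 2.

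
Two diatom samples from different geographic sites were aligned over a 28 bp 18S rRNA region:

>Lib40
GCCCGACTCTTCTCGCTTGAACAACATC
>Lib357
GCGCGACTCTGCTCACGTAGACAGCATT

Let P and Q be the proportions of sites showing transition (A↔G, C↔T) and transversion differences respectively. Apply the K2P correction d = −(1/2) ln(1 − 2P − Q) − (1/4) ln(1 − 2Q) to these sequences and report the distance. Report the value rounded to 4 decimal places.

0.3724

Differing sites — 3:C/G (Tv); 11:T/G (Tv); 15:G/A (Ti); 17:T/G (Tv); 19:G/A (Ti); 20:A/G (Ti); 24:A/G (Ti); 28:C/T (Ti).
Of the 8 differences, 5 transitions and 3 transversions over 28 sites: P = 5/28 = 0.178571, Q = 3/28 = 0.107143.
d = −0.5·ln(0.535715) − 0.25·ln(0.785714) = −0.5·(-0.624153) − 0.25·(-0.241162) = 0.3724.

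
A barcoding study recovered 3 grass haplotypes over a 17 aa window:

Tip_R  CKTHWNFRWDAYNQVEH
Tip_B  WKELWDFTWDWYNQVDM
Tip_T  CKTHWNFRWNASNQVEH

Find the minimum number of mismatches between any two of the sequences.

2

Pairwise Hamming distances:
  Tip_R vs Tip_B: 8
  Tip_R vs Tip_T: 2
  Tip_B vs Tip_T: 10
The smallest is 2, between Tip_R and Tip_T.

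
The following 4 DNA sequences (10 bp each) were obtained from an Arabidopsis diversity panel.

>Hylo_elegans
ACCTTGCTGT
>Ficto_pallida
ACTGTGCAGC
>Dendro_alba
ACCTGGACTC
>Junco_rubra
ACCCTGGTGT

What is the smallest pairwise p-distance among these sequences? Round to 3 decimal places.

0.200

Pairwise Hamming distances:
  Hylo_elegans vs Ficto_pallida: 4
  Hylo_elegans vs Dendro_alba: 5
  Hylo_elegans vs Junco_rubra: 2
  Ficto_pallida vs Dendro_alba: 6
  Ficto_pallida vs Junco_rubra: 5
  Dendro_alba vs Junco_rubra: 6
The smallest is 2 mismatches, between Hylo_elegans and Junco_rubra; p = 2/10 = 0.200.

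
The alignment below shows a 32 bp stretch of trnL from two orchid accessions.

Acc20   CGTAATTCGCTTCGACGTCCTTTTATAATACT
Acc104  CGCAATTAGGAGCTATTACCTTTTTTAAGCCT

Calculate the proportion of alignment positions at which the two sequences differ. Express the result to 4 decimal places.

The sequences differ at positions 3 (T/C), 8 (C/A), 10 (C/G), 11 (T/A), 12 (T/G), 14 (G/T), 16 (C/T), 17 (G/T), 18 (T/A), 25 (A/T), 29 (T/G), 30 (A/C).
There are 12 differences over 32 sites, so p = 12/32 = 0.3750.

0.3750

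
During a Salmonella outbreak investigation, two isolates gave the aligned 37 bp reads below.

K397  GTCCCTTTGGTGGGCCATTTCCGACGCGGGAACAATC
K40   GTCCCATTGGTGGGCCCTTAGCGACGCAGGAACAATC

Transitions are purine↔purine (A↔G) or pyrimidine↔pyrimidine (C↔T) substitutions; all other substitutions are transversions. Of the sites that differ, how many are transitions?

The sequences differ at positions 6 (T/A, transversion), 17 (A/C, transversion), 20 (T/A, transversion), 21 (C/G, transversion), 28 (G/A, transition).
Of the 5 differences, 1 transition and 4 transversions, so the answer is 1.

1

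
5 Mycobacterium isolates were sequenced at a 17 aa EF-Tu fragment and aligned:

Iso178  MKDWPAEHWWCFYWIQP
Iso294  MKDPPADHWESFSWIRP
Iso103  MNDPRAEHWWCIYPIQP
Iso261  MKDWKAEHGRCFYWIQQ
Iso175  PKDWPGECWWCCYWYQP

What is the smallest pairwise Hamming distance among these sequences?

4

Pairwise Hamming distances:
  Iso178 vs Iso294: 6
  Iso178 vs Iso103: 5
  Iso178 vs Iso261: 4
  Iso178 vs Iso175: 5
  Iso294 vs Iso103: 9
  Iso294 vs Iso261: 9
  Iso294 vs Iso175: 11
  Iso103 vs Iso261: 8
  Iso103 vs Iso175: 9
  Iso261 vs Iso175: 9
The smallest is 4, between Iso178 and Iso261.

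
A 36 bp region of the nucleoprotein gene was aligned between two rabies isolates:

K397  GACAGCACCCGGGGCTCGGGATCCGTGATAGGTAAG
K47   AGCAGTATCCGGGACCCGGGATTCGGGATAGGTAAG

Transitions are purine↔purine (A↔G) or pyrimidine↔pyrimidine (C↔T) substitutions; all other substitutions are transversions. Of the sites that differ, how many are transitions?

Differing sites — 1:G/A (Ti); 2:A/G (Ti); 6:C/T (Ti); 8:C/T (Ti); 14:G/A (Ti); 16:T/C (Ti); 23:C/T (Ti); 26:T/G (Tv).
Of the 8 differences, 7 transitions and 1 transversion, so the answer is 7.

7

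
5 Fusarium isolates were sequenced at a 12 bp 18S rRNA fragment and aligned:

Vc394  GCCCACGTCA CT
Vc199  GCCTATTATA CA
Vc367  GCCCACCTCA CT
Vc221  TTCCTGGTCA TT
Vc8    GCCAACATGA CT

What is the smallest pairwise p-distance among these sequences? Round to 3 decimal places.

0.083

Pairwise Hamming distances:
  Vc394 vs Vc199: 6
  Vc394 vs Vc367: 1
  Vc394 vs Vc221: 5
  Vc394 vs Vc8: 3
  Vc199 vs Vc367: 6
  Vc199 vs Vc221: 10
  Vc199 vs Vc8: 6
  Vc367 vs Vc221: 6
  Vc367 vs Vc8: 3
  Vc221 vs Vc8: 8
The smallest is 1 mismatch, between Vc394 and Vc367; p = 1/12 = 0.083.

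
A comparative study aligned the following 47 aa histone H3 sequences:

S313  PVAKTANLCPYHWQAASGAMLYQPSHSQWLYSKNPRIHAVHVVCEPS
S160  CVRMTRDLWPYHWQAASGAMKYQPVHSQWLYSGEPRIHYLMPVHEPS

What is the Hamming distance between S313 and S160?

Mismatches occur at site 1 (P/C), site 3 (A/R), site 4 (K/M), site 6 (A/R), site 7 (N/D), site 9 (C/W), site 21 (L/K), site 25 (S/V), site 33 (K/G), site 34 (N/E), site 39 (A/Y), site 40 (V/L), site 41 (H/M), site 42 (V/P), site 44 (C/H).
That gives 15 mismatches out of 47 aligned sites, so the Hamming distance is 15.

15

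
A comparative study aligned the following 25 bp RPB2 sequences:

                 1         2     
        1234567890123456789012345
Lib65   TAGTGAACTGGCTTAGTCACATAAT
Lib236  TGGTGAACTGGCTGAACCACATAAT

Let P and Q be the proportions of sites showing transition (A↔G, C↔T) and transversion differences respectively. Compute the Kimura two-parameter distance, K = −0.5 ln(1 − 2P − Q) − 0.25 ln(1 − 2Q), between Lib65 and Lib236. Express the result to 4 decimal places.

Differing sites — 2:A/G (Ti); 14:T/G (Tv); 16:G/A (Ti); 17:T/C (Ti).
Of the 4 differences, 3 transitions and 1 transversion over 25 sites: P = 3/25 = 0.120000, Q = 1/25 = 0.040000.
d = −0.5·ln(0.720000) − 0.25·ln(0.920000) = −0.5·(-0.328504) − 0.25·(-0.083382) = 0.1851.

0.1851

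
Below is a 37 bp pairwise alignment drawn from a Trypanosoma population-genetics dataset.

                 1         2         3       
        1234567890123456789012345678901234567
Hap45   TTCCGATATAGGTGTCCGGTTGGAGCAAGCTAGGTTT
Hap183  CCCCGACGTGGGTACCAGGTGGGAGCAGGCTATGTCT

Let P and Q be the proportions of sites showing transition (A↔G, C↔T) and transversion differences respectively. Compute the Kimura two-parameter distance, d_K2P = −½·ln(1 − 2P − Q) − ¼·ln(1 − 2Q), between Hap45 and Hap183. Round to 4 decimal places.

0.4634

Mismatches occur at site 1 (T→C, transition), site 2 (T→C, transition), site 7 (T→C, transition), site 8 (A→G, transition), site 10 (A→G, transition), site 14 (G→A, transition), site 15 (T→C, transition), site 17 (C→A, transversion), site 21 (T→G, transversion), site 28 (A→G, transition), site 33 (G→T, transversion), site 36 (T→C, transition).
Of the 12 differences, 9 transitions and 3 transversions over 37 sites: P = 9/37 = 0.243243, Q = 3/37 = 0.081081.
d = −0.5·ln(0.432433) − 0.25·ln(0.837838) = −0.5·(-0.838328) − 0.25·(-0.176931) = 0.4634.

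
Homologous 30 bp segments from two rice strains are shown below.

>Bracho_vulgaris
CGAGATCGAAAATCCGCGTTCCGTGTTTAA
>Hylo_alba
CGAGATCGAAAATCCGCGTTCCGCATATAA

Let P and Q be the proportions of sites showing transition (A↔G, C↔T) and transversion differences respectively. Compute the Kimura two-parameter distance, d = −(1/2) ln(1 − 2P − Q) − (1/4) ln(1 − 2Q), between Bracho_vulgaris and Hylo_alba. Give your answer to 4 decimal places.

The sequences differ at positions 24 (T/C, transition), 25 (G/A, transition), 27 (T/A, transversion).
Of the 3 differences, 2 transitions and 1 transversion over 30 sites: P = 2/30 = 0.066667, Q = 1/30 = 0.033333.
d = −0.5·ln(0.833333) − 0.25·ln(0.933334) = −0.5·(-0.182322) − 0.25·(-0.068992) = 0.1084.

0.1084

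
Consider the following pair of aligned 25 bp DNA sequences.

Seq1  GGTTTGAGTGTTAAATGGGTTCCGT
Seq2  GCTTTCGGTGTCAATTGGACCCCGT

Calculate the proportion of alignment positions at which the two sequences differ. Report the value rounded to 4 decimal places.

0.3200

Mismatches occur at site 2 (G→C), site 6 (G→C), site 7 (A→G), site 12 (T→C), site 15 (A→T), site 19 (G→A), site 20 (T→C), site 21 (T→C).
There are 8 differences over 25 sites, so p = 8/25 = 0.3200.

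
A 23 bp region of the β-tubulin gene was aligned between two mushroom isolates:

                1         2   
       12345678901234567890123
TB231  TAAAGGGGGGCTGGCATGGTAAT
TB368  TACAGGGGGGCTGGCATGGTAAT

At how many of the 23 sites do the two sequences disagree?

Differing sites — 3:A/C.
That gives 1 mismatch out of 23 aligned sites, so the Hamming distance is 1.

1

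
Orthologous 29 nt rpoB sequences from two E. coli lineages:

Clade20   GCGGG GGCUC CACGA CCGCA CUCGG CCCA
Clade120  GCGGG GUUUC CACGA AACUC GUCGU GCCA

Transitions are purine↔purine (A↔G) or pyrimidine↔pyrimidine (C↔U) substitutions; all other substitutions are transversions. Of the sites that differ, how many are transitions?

Differing sites — 7:G/U (Tv); 8:C/U (Ti); 16:C/A (Tv); 17:C/A (Tv); 18:G/C (Tv); 19:C/U (Ti); 20:A/C (Tv); 21:C/G (Tv); 25:G/U (Tv); 26:C/G (Tv).
Of the 10 differences, 2 transitions and 8 transversions, so the answer is 2.

2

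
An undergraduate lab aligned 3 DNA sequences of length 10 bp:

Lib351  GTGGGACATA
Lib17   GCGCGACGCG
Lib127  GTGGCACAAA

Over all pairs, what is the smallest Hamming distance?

Pairwise Hamming distances:
  Lib351 vs Lib17: 5
  Lib351 vs Lib127: 2
  Lib17 vs Lib127: 6
The smallest is 2, between Lib351 and Lib127.

2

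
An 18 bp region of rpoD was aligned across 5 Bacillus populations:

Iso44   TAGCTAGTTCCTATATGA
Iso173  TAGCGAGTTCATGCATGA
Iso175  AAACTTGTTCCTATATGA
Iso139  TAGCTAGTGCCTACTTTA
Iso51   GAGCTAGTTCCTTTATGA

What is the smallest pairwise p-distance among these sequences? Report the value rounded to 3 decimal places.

0.111

Pairwise Hamming distances:
  Iso44 vs Iso173: 4
  Iso44 vs Iso175: 3
  Iso44 vs Iso139: 4
  Iso44 vs Iso51: 2
  Iso173 vs Iso175: 7
  Iso173 vs Iso139: 6
  Iso173 vs Iso51: 5
  Iso175 vs Iso139: 7
  Iso175 vs Iso51: 4
  Iso139 vs Iso51: 6
The smallest is 2 mismatches, between Iso44 and Iso51; p = 2/18 = 0.111.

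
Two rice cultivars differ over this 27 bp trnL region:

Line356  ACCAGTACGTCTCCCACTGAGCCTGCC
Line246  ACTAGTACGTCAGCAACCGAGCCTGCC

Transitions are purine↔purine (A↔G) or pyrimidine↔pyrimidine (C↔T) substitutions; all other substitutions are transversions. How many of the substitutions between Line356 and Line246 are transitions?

2

Mismatches occur at site 3 (C↔T, transition), site 12 (T↔A, transversion), site 13 (C↔G, transversion), site 15 (C↔A, transversion), site 18 (T↔C, transition).
Of the 5 differences, 2 transitions and 3 transversions, so the answer is 2.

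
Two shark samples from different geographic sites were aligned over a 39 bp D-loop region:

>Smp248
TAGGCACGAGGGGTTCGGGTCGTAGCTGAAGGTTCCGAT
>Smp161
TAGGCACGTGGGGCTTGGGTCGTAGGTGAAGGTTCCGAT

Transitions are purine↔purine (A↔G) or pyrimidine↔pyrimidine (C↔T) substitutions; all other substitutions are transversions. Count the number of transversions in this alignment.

Mismatches occur at site 9 (A↔T, transversion), site 14 (T↔C, transition), site 16 (C↔T, transition), site 26 (C↔G, transversion).
Of the 4 differences, 2 transitions and 2 transversions, so the answer is 2.

2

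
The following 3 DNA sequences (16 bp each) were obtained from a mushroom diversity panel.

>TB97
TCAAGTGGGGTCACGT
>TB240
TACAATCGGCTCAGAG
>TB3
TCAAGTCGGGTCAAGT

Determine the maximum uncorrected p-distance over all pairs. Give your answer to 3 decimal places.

Pairwise Hamming distances:
  TB97 vs TB240: 8
  TB97 vs TB3: 2
  TB240 vs TB3: 7
The largest is 8 mismatches, between TB97 and TB240; p = 8/16 = 0.500.

0.500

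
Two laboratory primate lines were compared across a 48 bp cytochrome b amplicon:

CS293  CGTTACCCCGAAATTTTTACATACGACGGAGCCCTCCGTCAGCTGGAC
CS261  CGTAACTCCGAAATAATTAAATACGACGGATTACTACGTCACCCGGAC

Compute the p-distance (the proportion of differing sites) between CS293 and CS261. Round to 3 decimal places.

0.229

Differing sites — 4:T/A; 7:C/T; 15:T/A; 16:T/A; 20:C/A; 31:G/T; 32:C/T; 33:C/A; 36:C/A; 42:G/C; 44:T/C.
There are 11 differences over 48 sites, so p = 11/48 = 0.229.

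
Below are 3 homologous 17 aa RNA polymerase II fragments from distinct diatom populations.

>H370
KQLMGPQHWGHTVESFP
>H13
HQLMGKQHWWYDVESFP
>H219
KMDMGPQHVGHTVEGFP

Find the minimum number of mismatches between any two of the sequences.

4

Pairwise Hamming distances:
  H370 vs H13: 5
  H370 vs H219: 4
  H13 vs H219: 9
The smallest is 4, between H370 and H219.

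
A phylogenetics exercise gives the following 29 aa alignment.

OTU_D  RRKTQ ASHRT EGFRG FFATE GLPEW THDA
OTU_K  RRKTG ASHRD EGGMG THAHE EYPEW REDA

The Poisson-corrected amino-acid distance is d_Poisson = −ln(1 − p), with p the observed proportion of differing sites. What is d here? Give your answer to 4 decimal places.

Mismatches occur at site 5 (Q↔G), site 10 (T↔D), site 13 (F↔G), site 14 (R↔M), site 16 (F↔T), site 17 (F↔H), site 19 (T↔H), site 21 (G↔E), site 22 (L↔Y), site 26 (T↔R), site 27 (H↔E).
p = 11/29 = 0.379310.
d = −ln(1 − 0.379310) = −ln(0.620690) = 0.4769.

0.4769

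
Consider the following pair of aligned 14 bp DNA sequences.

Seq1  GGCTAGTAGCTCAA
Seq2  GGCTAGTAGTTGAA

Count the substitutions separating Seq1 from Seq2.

Mismatches occur at site 10 (C/T), site 12 (C/G).
That gives 2 mismatches out of 14 aligned sites, so the Hamming distance is 2.

2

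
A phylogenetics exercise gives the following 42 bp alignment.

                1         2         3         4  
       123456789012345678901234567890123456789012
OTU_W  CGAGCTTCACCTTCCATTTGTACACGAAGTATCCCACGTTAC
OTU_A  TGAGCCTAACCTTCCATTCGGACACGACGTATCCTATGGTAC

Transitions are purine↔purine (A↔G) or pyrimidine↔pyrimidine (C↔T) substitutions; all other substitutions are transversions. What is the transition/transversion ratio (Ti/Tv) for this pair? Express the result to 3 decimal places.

1.250

The sequences differ at positions 1 (C/T, transition), 6 (T/C, transition), 8 (C/A, transversion), 19 (T/C, transition), 21 (T/G, transversion), 28 (A/C, transversion), 35 (C/T, transition), 37 (C/T, transition), 39 (T/G, transversion).
Of the 9 differences, 5 transitions and 4 transversions, so Ti/Tv = 5/4 = 1.250.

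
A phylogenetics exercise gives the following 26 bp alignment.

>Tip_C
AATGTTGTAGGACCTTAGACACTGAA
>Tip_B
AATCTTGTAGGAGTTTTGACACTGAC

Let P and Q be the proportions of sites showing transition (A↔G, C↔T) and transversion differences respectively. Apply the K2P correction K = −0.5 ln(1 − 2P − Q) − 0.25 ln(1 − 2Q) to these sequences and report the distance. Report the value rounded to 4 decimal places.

Differing sites — 4:G/C (Tv); 13:C/G (Tv); 14:C/T (Ti); 17:A/T (Tv); 26:A/C (Tv).
Of the 5 differences, 1 transition and 4 transversions over 26 sites: P = 1/26 = 0.038462, Q = 4/26 = 0.153846.
d = −0.5·ln(0.769230) − 0.25·ln(0.692308) = −0.5·(-0.262365) − 0.25·(-0.367724) = 0.2231.

0.2231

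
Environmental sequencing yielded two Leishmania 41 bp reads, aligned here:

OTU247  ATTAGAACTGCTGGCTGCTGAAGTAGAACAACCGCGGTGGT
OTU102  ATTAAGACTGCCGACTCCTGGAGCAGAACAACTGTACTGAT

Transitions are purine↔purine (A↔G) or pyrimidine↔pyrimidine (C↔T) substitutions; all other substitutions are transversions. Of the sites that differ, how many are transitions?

Mismatches occur at site 5 (G/A, transition), site 6 (A/G, transition), site 12 (T/C, transition), site 14 (G/A, transition), site 17 (G/C, transversion), site 21 (A/G, transition), site 24 (T/C, transition), site 33 (C/T, transition), site 35 (C/T, transition), site 36 (G/A, transition), site 37 (G/C, transversion), site 40 (G/A, transition).
Of the 12 differences, 10 transitions and 2 transversions, so the answer is 10.

10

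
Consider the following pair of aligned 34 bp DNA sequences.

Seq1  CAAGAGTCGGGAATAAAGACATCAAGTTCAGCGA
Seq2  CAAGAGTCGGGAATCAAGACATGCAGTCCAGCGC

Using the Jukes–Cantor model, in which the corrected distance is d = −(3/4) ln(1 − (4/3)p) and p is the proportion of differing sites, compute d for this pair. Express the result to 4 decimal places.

Mismatches occur at site 15 (A↔C), site 23 (C↔G), site 24 (A↔C), site 28 (T↔C), site 34 (A↔C).
p = 5/34 = 0.147059.
d = −0.75 · ln(1 − (4/3)·0.147059) = −0.75 · ln(0.803921) = −0.75 · (-0.218254) = 0.1637.

0.1637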